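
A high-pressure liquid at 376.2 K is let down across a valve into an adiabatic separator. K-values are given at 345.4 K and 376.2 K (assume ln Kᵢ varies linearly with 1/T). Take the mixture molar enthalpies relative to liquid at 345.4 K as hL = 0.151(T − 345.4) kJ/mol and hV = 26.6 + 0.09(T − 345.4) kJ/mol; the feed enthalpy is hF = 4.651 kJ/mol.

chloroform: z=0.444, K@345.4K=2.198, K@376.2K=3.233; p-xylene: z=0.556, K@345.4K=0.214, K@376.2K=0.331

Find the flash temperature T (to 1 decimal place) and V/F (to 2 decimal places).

Adiabatic flash: solve Rachford–Rice at each trial T, then check hF = ψ·hV(T) + (1−ψ)·hL(T).
  T = 345.4 K: K = (2.198, 0.214), RR gives ψ = 0.101, H_out = 2.681 kJ/mol
  T = 376.2 K: K = (3.233, 0.331), RR gives ψ = 0.415, H_out = 14.902 kJ/mol
  T = 360.8 K: K = (2.688, 0.269), RR gives ψ = 0.278, H_out = 9.450 kJ/mol
  T = 353.1 K: K = (2.436, 0.240), RR gives ψ = 0.197, H_out = 6.318 kJ/mol
  T = 349.2 K: K = (2.314, 0.227), RR gives ψ = 0.151, H_out = 4.555 kJ/mol
  T = 351.1 K: K = (2.373, 0.233), RR gives ψ = 0.174, H_out = 5.432 kJ/mol
Linear interpolation between T = 349.2 (H_out = 4.555) and T = 351.1 (H_out = 5.432) on hF = 4.651 gives T ≈ 349.4 K, at which ψ = 0.15.

T = 349.4 K, V/F = 0.15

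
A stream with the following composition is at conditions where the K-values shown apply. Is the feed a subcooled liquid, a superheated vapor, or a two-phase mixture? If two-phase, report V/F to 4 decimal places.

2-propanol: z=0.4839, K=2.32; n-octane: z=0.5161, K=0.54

two-phase, V/F = 0.6610

ΣzᵢKᵢ = 1.4013; Σzᵢ/Kᵢ = 1.1643.
Both exceed 1, so a two-phase solution exists.
Binary case is linear: z₁(K₁−1)(1+ψ(K₂−1)) + z₂(K₂−1)(1+ψ(K₁−1)) = 0
⇒ ψ = [z₁(K₁−1)+z₂(K₂−1)] / [−(K₁−1)(K₂−1)] = 0.40134/0.60720 = 0.6610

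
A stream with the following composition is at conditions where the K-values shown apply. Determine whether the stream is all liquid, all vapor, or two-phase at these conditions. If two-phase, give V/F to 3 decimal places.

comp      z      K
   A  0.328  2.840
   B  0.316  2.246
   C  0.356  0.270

two-phase, V/F = 0.648

ΣzᵢKᵢ = 1.737; Σzᵢ/Kᵢ = 1.575.
Both exceed 1, so a two-phase solution exists.
Let ψ = V/F and solve Σ zᵢ(Kᵢ−1)/(1+ψ(Kᵢ−1)) = 0.
Newton iteration, ψ⁰ = 0.5:
  ψ = 0.500: g = 0.1477, g' = -0.958 → ψ = 0.654
  ψ = 0.654: g = -0.0066, g' = -1.073 → ψ = 0.648
Converged at ψ = 0.648.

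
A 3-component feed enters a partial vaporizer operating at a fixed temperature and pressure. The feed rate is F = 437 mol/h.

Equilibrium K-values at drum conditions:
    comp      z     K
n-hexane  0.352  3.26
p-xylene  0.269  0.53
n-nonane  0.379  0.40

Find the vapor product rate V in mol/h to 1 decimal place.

V = 155.5 mol/h

Material balance + equilibrium reduce to Σ zᵢ(Kᵢ−1)/(1+V/F(Kᵢ−1)) = 0.
Check two-phase: ΣzᵢKᵢ = 1.442 > 1 and Σzᵢ/Kᵢ = 1.563 > 1, so g(0) = 0.442 > 0 and g(1) = -0.563 < 0.
Iterate (Newton) starting at V/F = 0.4:
  V/F = 0.400: g = -0.0371, g' = -0.822 → V/F = 0.355
  V/F = 0.355: g = 0.0008, g' = -0.859 → V/F = 0.356
Converged at V/F = 0.356.
Then V = V/F·F = 0.3558·437 = 155.5 mol/h and L = F − V = 281.5 mol/h.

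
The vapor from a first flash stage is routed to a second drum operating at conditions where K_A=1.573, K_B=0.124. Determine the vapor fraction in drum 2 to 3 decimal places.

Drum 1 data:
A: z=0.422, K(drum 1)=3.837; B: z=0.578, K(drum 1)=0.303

V/F (drum 2) = 0.439

Drum 1:
Material balance + equilibrium reduce to Σ zᵢ(Kᵢ−1)/(1+ψ₁(Kᵢ−1)) = 0.
g(0) = ΣzᵢKᵢ − 1 = 0.794 and g(1) = 1 − Σzᵢ/Kᵢ = -1.018, so a root lies in (0, 1).
Binary case is linear: z₁(K₁−1)(1+ψ₁(K₂−1)) + z₂(K₂−1)(1+ψ₁(K₁−1)) = 0
⇒ ψ₁ = [z₁(K₁−1)+z₂(K₂−1)] / [−(K₁−1)(K₂−1)] = 0.7943/1.9774 = 0.402
Drum-1 compositions:
  A: x = 0.197, y = 0.757
  B: x = 0.803, y = 0.243
Drum-2 feed = drum-1 vapor: z₂ = (0.7568, 0.2432).
Drum 2:
Let ψ₂ = V/F and solve Σ zᵢ(Kᵢ−1)/(1+ψ₂(Kᵢ−1)) = 0.
Feasibility: ΣzᵢKᵢ = 1.221, Σzᵢ/Kᵢ = 2.443 — both > 1, two phases present.
Binary case is linear: z₁(K₁−1)(1+ψ₂(K₂−1)) + z₂(K₂−1)(1+ψ₂(K₁−1)) = 0
⇒ ψ₂ = [z₁(K₁−1)+z₂(K₂−1)] / [−(K₁−1)(K₂−1)] = 0.2205/0.5019 = 0.439
  A: x = 0.605, y = 0.951
  B: x = 0.395, y = 0.049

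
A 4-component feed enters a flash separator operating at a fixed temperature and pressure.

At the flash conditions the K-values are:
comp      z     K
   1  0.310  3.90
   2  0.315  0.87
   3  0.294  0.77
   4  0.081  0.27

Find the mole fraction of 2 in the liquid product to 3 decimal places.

Newton–Raphson from ψ = 0.5:
  ψ = 0.500: g = 0.1536, g' = -0.567 → ψ = 0.771
  ψ = 0.771: g = 0.0150, g' = -0.504 → ψ = 0.800
Converged at ψ = 0.800.
Compositions from xᵢ = zᵢ/(1+ψ(Kᵢ−1)), yᵢ = Kᵢxᵢ:
  1: x = 0.093, y = 0.364
  2: x = 0.352, y = 0.306
  3: x = 0.360, y = 0.277
  4: x = 0.195, y = 0.053

x_2 = 0.352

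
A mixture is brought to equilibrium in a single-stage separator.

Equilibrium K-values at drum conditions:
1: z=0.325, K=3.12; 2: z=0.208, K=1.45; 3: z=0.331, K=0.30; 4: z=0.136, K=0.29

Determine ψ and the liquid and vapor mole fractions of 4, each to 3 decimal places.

ψ = 0.395, x_4 = 0.189, y_4 = 0.055

Material balance + equilibrium reduce to Σ zᵢ(Kᵢ−1)/(1+ψ(Kᵢ−1)) = 0.
g(0) = ΣzᵢKᵢ − 1 = 0.454 and g(1) = 1 − Σzᵢ/Kᵢ = -0.820, so a root lies in (0, 1).
Newton iteration, ψ⁰ = 0.5:
  ψ = 0.500: g = -0.0953, g' = -0.921 → ψ = 0.397
  ψ = 0.397: g = -0.0014, g' = -0.905 → ψ = 0.395
Converged at ψ = 0.395.
Compositions from xᵢ = zᵢ/(1+ψ(Kᵢ−1)), yᵢ = Kᵢxᵢ:
  1: x = 0.177, y = 0.552
  2: x = 0.177, y = 0.256
  3: x = 0.458, y = 0.137
  4: x = 0.189, y = 0.055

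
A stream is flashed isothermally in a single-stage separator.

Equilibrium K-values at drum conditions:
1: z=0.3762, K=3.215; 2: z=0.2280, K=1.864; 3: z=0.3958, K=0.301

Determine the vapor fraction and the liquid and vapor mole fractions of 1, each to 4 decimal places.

ψ = 0.6111, x_1 = 0.1598, y_1 = 0.5139

Iterate (Newton) starting at ψ = 0.5:
  ψ = 0.5000: g = 0.10764, g' = -0.9556 → ψ = 0.6126
  ψ = 0.6126: g = -0.00154, g' = -0.9966 → ψ = 0.6111
Converged at ψ = 0.6111.
Compositions from xᵢ = zᵢ/(1+ψ(Kᵢ−1)), yᵢ = Kᵢxᵢ:
  1: x = 0.1598, y = 0.5139
  2: x = 0.1492, y = 0.2781
  3: x = 0.6909, y = 0.2080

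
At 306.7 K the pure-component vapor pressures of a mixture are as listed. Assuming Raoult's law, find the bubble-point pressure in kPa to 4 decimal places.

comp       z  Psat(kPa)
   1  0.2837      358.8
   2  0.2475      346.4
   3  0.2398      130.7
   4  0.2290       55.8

Pbub = 231.6456 kPa

At the bubble point ψ → 0, so ΣzᵢKᵢ = 1 with Kᵢ = Pᵢˢᵃᵗ/P ⇒ P = ΣzᵢPᵢˢᵃᵗ.
P = 0.2837·358.8 + 0.2475·346.4 + 0.2398·130.7 + 0.2290·55.8 = 231.6456 kPa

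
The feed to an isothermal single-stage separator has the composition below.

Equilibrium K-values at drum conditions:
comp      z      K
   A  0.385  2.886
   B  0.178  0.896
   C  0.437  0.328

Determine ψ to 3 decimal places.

ψ = 0.391

Let ψ = V/F and solve Σ zᵢ(Kᵢ−1)/(1+ψ(Kᵢ−1)) = 0.
Feasibility: ΣzᵢKᵢ = 1.414, Σzᵢ/Kᵢ = 1.664 — both > 1, two phases present.
Newton–Raphson from ψ = 0.5:
  ψ = 0.500: g = -0.0881, g' = -0.812 → ψ = 0.392
  ψ = 0.392: g = -0.0002, g' = -0.819 → ψ = 0.391
Converged at ψ = 0.391.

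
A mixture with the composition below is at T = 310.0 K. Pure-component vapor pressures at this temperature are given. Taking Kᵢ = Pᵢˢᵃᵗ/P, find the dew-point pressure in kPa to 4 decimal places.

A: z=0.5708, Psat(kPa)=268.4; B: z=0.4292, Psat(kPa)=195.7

Pdew = 231.4906 kPa

At the dew point ψ → 1, so Σzᵢ/Kᵢ = 1 with Kᵢ = Pᵢˢᵃᵗ/P ⇒ 1/P = Σzᵢ/Pᵢˢᵃᵗ.
1/P = 0.5708/268.4 + 0.4292/195.7 = 0.0043198 ⇒ P = 231.4906 kPa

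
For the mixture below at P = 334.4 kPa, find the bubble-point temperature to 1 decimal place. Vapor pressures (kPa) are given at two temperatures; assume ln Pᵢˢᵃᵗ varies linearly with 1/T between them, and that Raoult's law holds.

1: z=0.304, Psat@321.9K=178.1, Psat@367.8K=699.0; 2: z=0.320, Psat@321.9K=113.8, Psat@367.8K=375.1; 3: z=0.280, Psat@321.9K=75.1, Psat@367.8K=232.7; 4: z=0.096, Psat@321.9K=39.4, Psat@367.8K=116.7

Bubble-point temperature: ΣzᵢPᵢˢᵃᵗ(T) = P. Interpolate ln Pᵢˢᵃᵗ = aᵢ + bᵢ/T.
  T = 321.9 K: ΣzᵢPᵢˢᵃᵗ = 115.37 kPa
  T = 367.8 K: ΣzᵢPᵢˢᵃᵗ = 408.89 kPa
  T = 344.9 K: ΣzᵢPᵢˢᵃᵗ = 226.54 kPa
  T = 356.4 K: ΣzᵢPᵢˢᵃᵗ = 307.56 kPa
  T = 362.1 K: ΣzᵢPᵢˢᵃᵗ = 355.39 kPa
  T = 359.2 K: ΣzᵢPᵢˢᵃᵗ = 330.38 kPa
Interpolating between 359.2 K and 362.1 K gives T ≈ 359.7 K.

T = 359.7 K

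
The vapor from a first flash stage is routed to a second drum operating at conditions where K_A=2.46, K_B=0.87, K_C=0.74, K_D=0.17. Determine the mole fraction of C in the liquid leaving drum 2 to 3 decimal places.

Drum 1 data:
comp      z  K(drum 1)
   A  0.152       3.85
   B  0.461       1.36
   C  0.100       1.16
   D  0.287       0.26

x_C (drum 2) = 0.118

Drum 1:
Let ψ₁ = V/F and solve Σ zᵢ(Kᵢ−1)/(1+ψ₁(Kᵢ−1)) = 0.
g(0) = ΣzᵢKᵢ − 1 = 0.403 and g(1) = 1 − Σzᵢ/Kᵢ = -0.569, so a root lies in (0, 1).
Iterate (Newton) starting at ψ₁ = 0.5:
  ψ₁ = 0.500: g = -0.0030, g' = -0.651 → ψ₁ = 0.495
Converged at ψ₁ = 0.495.
Drum-1 compositions:
  A: x = 0.063, y = 0.243
  B: x = 0.391, y = 0.532
  C: x = 0.093, y = 0.107
  D: x = 0.453, y = 0.118
Drum-2 feed = drum-1 vapor: z₂ = (0.2426, 0.5321, 0.1075, 0.1178).
Drum 2:
Material balance + equilibrium reduce to Σ zᵢ(Kᵢ−1)/(1+ψ₂(Kᵢ−1)) = 0.
Check two-phase: ΣzᵢKᵢ = 1.159 > 1 and Σzᵢ/Kᵢ = 1.548 > 1, so g(0) = 0.159 > 0 and g(1) = -0.548 < 0.
Iterate (Newton) starting at ψ₂ = 0.5:
  ψ₂ = 0.500: g = -0.0685, g' = -0.430 → ψ₂ = 0.341
  ψ₂ = 0.341: g = -0.0028, g' = -0.407 → ψ₂ = 0.334
Converged at ψ₂ = 0.334.
  A: x = 0.163, y = 0.401
  B: x = 0.556, y = 0.484
  C: x = 0.118, y = 0.087
  D: x = 0.163, y = 0.028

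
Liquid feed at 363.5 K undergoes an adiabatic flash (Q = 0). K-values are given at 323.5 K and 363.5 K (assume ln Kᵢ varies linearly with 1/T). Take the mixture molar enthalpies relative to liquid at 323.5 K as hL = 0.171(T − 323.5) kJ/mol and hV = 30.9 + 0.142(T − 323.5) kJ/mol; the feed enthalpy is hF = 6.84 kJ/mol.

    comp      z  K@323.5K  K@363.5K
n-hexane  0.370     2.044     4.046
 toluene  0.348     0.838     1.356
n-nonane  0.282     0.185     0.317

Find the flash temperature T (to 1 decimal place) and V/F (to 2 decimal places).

T = 324.9 K, V/F = 0.21

Adiabatic flash: solve Rachford–Rice at each trial T, then check hF = ψ·hV(T) + (1−ψ)·hL(T).
  T = 323.5 K: K = (2.044, 0.838, 0.185), RR gives ψ = 0.176, H_out = 5.437 kJ/mol
  T = 363.5 K: K = (4.046, 1.356, 0.317), RR gives ψ = 0.800, H_out = 30.624 kJ/mol
  T = 343.5 K: K = (2.934, 1.081, 0.246), RR gives ψ = 0.563, H_out = 20.491 kJ/mol
  T = 333.5 K: K = (2.462, 0.955, 0.214), RR gives ψ = 0.403, H_out = 14.060 kJ/mol
  T = 328.5 K: K = (2.246, 0.896, 0.199), RR gives ψ = 0.302, H_out = 10.132 kJ/mol
  T = 326.0 K: K = (2.144, 0.867, 0.192), RR gives ψ = 0.242, H_out = 7.900 kJ/mol
  T = 324.8 K: K = (2.095, 0.853, 0.189), RR gives ψ = 0.211, H_out = 6.750 kJ/mol
Linear interpolation between T = 324.8 (H_out = 6.750) and T = 326.0 (H_out = 7.900) on hF = 6.84 gives T ≈ 324.9 K, at which ψ = 0.21.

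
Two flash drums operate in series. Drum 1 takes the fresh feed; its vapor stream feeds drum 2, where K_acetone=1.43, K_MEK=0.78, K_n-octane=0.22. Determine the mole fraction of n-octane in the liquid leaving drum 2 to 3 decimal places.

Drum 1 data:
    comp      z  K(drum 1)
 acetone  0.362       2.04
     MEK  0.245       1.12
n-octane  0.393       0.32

Drum 1:
Newton–Raphson from ψ₁ = 0.49:
  ψ₁ = 0.490: g = -0.1236, g' = -0.584 → ψ₁ = 0.278
  ψ₁ = 0.278: g = -0.0091, g' = -0.515 → ψ₁ = 0.260
Converged at ψ₁ = 0.260.
Drum-1 compositions:
  acetone: x = 0.285, y = 0.581
  MEK: x = 0.238, y = 0.266
  n-octane: x = 0.478, y = 0.153
Drum-2 feed = drum-1 vapor: z₂ = (0.5811, 0.2661, 0.1528).
Drum 2:
Rachford–Rice: g(ψ₂) = Σ zᵢ(Kᵢ−1)/(1+ψ₂(Kᵢ−1)) = 0.
g(0) = ΣzᵢKᵢ − 1 = 0.072 and g(1) = 1 − Σzᵢ/Kᵢ = -0.442, so a root lies in (0, 1).
Iterate (Newton) starting at ψ₂ = 0.5:
  ψ₂ = 0.500: g = -0.0555, g' = -0.339 → ψ₂ = 0.336
  ψ₂ = 0.336: g = -0.0065, g' = -0.268 → ψ₂ = 0.312
Converged at ψ₂ = 0.312.
  acetone: x = 0.512, y = 0.733
  MEK: x = 0.286, y = 0.223
  n-octane: x = 0.202, y = 0.044

x_n-octane (drum 2) = 0.202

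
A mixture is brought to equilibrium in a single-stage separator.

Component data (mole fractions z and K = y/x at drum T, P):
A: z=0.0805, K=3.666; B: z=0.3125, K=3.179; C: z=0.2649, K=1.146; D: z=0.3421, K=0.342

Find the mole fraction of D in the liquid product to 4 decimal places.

x_D = 0.5998

Rachford–Rice: g(ψ) = Σ zᵢ(Kᵢ−1)/(1+ψ(Kᵢ−1)) = 0.
Check two-phase: ΣzᵢKᵢ = 1.7091 > 1 and Σzᵢ/Kᵢ = 1.3517 > 1, so g(0) = 0.7091 > 0 and g(1) = -0.3517 < 0.
Newton–Raphson from ψ = 0.6:
  ψ = 0.6000: g = 0.04128, g' = -0.7725 → ψ = 0.6534
  ψ = 0.6534: g = -0.00038, g' = -0.7892 → ψ = 0.6530
Converged at ψ = 0.6530.
Compositions from xᵢ = zᵢ/(1+ψ(Kᵢ−1)), yᵢ = Kᵢxᵢ:
  A: x = 0.0294, y = 0.1077
  B: x = 0.1290, y = 0.4100
  C: x = 0.2418, y = 0.2772
  D: x = 0.5998, y = 0.2051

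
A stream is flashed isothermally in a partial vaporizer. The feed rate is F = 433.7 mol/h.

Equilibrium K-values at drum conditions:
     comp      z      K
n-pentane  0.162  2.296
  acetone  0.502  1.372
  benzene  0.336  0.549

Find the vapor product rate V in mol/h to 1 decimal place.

Rachford–Rice: g(V/F) = Σ zᵢ(Kᵢ−1)/(1+V/F(Kᵢ−1)) = 0.
Check two-phase: ΣzᵢKᵢ = 1.245 > 1 and Σzᵢ/Kᵢ = 1.048 > 1, so g(0) = 0.245 > 0 and g(1) = -0.048 < 0.
Iterate (Newton) starting at V/F = 0.5:
  V/F = 0.500: g = 0.0892, g' = -0.264 → V/F = 0.839
  V/F = 0.839: g = -0.0007, g' = -0.280 → V/F = 0.836
Converged at V/F = 0.836.
Then V = V/F·F = 0.8359·433.7 = 362.5 mol/h and L = F − V = 71.2 mol/h.

V = 362.5 mol/h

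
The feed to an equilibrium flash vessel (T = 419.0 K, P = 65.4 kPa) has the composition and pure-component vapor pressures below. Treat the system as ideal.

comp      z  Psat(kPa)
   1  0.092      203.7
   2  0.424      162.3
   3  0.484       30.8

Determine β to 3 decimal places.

Raoult's law: Kᵢ = Pᵢˢᵃᵗ/P = Pᵢˢᵃᵗ/65.4.
  K_1 = 203.7/65.4 = 3.11468, K_2 = 162.3/65.4 = 2.48165, K_3 = 30.8/65.4 = 0.47095
Material balance + equilibrium reduce to Σ zᵢ(Kᵢ−1)/(1+β(Kᵢ−1)) = 0.
Feasibility: ΣzᵢKᵢ = 1.567, Σzᵢ/Kᵢ = 1.228 — both > 1, two phases present.
Iterate (Newton) starting at β = 0.46:
  β = 0.460: g = 0.1338, g' = -0.672 → β = 0.659
  β = 0.659: g = 0.0059, g' = -0.629 → β = 0.669
Converged at β = 0.669.

β = 0.669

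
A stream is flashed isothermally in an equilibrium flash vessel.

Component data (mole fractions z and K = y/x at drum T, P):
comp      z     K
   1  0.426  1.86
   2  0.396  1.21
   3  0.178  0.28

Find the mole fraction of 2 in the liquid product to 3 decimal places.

x_2 = 0.340

Newton–Raphson from V/F = 0.5:
  V/F = 0.500: g = 0.1312, g' = -0.394 → V/F = 0.833
  V/F = 0.833: g = -0.0362, g' = -0.696 → V/F = 0.781
  V/F = 0.781: g = -0.0024, g' = -0.608 → V/F = 0.777
Converged at V/F = 0.777.
Compositions from xᵢ = zᵢ/(1+V/F(Kᵢ−1)), yᵢ = Kᵢxᵢ:
  1: x = 0.255, y = 0.475
  2: x = 0.340, y = 0.412
  3: x = 0.404, y = 0.113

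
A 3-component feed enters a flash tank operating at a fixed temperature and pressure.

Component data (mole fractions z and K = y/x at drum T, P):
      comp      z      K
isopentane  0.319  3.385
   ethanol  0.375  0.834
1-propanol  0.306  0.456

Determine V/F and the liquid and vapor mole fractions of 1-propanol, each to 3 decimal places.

V/F = 0.594, x_1-propanol = 0.452, y_1-propanol = 0.206

Rachford–Rice: g(V/F) = Σ zᵢ(Kᵢ−1)/(1+V/F(Kᵢ−1)) = 0.
Feasibility: ΣzᵢKᵢ = 1.532, Σzᵢ/Kᵢ = 1.215 — both > 1, two phases present.
Newton iteration, V/F⁰ = 0.5:
  V/F = 0.500: g = 0.0505, g' = -0.561 → V/F = 0.590
  V/F = 0.590: g = 0.0019, g' = -0.522 → V/F = 0.594
Converged at V/F = 0.594.
Compositions from xᵢ = zᵢ/(1+V/F(Kᵢ−1)), yᵢ = Kᵢxᵢ:
  isopentane: x = 0.132, y = 0.447
  ethanol: x = 0.416, y = 0.347
  1-propanol: x = 0.452, y = 0.206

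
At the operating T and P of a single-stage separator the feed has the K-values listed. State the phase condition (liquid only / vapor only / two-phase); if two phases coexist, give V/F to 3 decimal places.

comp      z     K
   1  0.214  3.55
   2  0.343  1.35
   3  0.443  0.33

ΣzᵢKᵢ = 1.369; Σzᵢ/Kᵢ = 1.657.
Both exceed 1, so a two-phase solution exists.
Material balance + equilibrium reduce to Σ zᵢ(Kᵢ−1)/(1+ψ(Kᵢ−1)) = 0.
Iterate (Newton) starting at ψ = 0.42:
  ψ = 0.420: g = -0.0449, g' = -0.741 → ψ = 0.359
  ψ = 0.359: g = 0.0004, g' = -0.757 → ψ = 0.360
Converged at ψ = 0.360.

two-phase, V/F = 0.360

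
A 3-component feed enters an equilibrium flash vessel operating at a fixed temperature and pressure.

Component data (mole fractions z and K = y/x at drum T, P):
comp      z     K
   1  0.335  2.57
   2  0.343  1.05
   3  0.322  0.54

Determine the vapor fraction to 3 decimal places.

ψ = 0.846

Iterate (Newton) starting at ψ = 0.5:
  ψ = 0.500: g = 0.1190, g' = -0.375 → ψ = 0.817
  ψ = 0.817: g = 0.0094, g' = -0.334 → ψ = 0.846
Converged at ψ = 0.846.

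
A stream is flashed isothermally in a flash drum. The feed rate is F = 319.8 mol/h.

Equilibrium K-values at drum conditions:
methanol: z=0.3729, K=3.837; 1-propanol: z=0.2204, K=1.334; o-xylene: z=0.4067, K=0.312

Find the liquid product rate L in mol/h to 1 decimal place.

L = 135.6 mol/h

Rachford–Rice: g(ψ) = Σ zᵢ(Kᵢ−1)/(1+ψ(Kᵢ−1)) = 0.
Feasibility: ΣzᵢKᵢ = 1.8517, Σzᵢ/Kᵢ = 1.5659 — both > 1, two phases present.
Newton–Raphson from ψ = 0.5:
  ψ = 0.5000: g = 0.07397, g' = -0.9785 → ψ = 0.5756
  ψ = 0.5756: g = 0.00028, g' = -0.9779 → ψ = 0.5759
Converged at ψ = 0.5759.
Then V = ψ·F = 0.5759·319.8 = 184.2 mol/h and L = F − V = 135.6 mol/h.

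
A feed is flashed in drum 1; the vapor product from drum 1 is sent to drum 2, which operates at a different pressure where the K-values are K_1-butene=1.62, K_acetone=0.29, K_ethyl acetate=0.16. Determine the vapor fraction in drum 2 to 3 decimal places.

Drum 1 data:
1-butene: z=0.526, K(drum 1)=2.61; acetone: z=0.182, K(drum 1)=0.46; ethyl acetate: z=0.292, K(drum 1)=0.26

V/F (drum 2) = 0.606

Drum 1:
Let ψ₁ = V/F and solve Σ zᵢ(Kᵢ−1)/(1+ψ₁(Kᵢ−1)) = 0.
g(0) = ΣzᵢKᵢ − 1 = 0.532 and g(1) = 1 − Σzᵢ/Kᵢ = -0.720, so a root lies in (0, 1).
Iterate (Newton) starting at ψ₁ = 0.47:
  ψ₁ = 0.470: g = 0.0191, g' = -0.913 → ψ₁ = 0.491
Converged at ψ₁ = 0.491.
Drum-1 compositions:
  1-butene: x = 0.294, y = 0.767
  acetone: x = 0.248, y = 0.114
  ethyl acetate: x = 0.459, y = 0.119
Drum-2 feed = drum-1 vapor: z₂ = (0.7669, 0.1139, 0.1192).
Drum 2:
Material balance + equilibrium reduce to Σ zᵢ(Kᵢ−1)/(1+ψ₂(Kᵢ−1)) = 0.
g(0) = ΣzᵢKᵢ − 1 = 0.294 and g(1) = 1 − Σzᵢ/Kᵢ = -0.611, so a root lies in (0, 1).
Newton–Raphson from ψ₂ = 0.5:
  ψ₂ = 0.500: g = 0.0649, g' = -0.560 → ψ₂ = 0.616
  ψ₂ = 0.616: g = -0.0071, g' = -0.697 → ψ₂ = 0.606
Converged at ψ₂ = 0.606.
  1-butene: x = 0.558, y = 0.903
  acetone: x = 0.200, y = 0.058
  ethyl acetate: x = 0.243, y = 0.039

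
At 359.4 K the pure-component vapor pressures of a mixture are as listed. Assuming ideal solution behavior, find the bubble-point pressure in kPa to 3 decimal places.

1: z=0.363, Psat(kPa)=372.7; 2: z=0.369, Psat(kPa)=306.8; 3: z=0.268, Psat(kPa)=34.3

At the bubble point ψ → 0, so ΣzᵢKᵢ = 1 with Kᵢ = Pᵢˢᵃᵗ/P ⇒ P = ΣzᵢPᵢˢᵃᵗ.
P = 0.363·372.7 + 0.369·306.8 + 0.268·34.3 = 257.692 kPa

Pbub = 257.692 kPa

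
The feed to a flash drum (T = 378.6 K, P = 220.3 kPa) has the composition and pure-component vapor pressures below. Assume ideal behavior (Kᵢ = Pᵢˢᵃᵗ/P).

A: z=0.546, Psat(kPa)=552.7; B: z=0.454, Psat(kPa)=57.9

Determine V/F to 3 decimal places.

V/F = 0.440

Raoult's law: Kᵢ = Pᵢˢᵃᵗ/P = Pᵢˢᵃᵗ/220.3.
  K_A = 552.7/220.3 = 2.50885, K_B = 57.9/220.3 = 0.26282
Material balance + equilibrium reduce to Σ zᵢ(Kᵢ−1)/(1+V/F(Kᵢ−1)) = 0.
g(0) = ΣzᵢKᵢ − 1 = 0.489 and g(1) = 1 − Σzᵢ/Kᵢ = -0.945, so a root lies in (0, 1).
Binary case is linear: z₁(K₁−1)(1+V/F(K₂−1)) + z₂(K₂−1)(1+V/F(K₁−1)) = 0
⇒ V/F = [z₁(K₁−1)+z₂(K₂−1)] / [−(K₁−1)(K₂−1)] = 0.4892/1.1123 = 0.440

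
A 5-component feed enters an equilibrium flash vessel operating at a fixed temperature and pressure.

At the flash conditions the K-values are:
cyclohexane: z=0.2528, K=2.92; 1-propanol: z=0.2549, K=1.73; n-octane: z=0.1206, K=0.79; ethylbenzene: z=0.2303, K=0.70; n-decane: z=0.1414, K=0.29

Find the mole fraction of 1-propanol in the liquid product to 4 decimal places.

x_1-propanol = 0.1667

Rachford–Rice: g(V/F) = Σ zᵢ(Kᵢ−1)/(1+V/F(Kᵢ−1)) = 0.
g(0) = ΣzᵢKᵢ − 1 = 0.4766 and g(1) = 1 − Σzᵢ/Kᵢ = -0.2032, so a root lies in (0, 1).
Iterate (Newton) starting at V/F = 0.5:
  V/F = 0.5000: g = 0.11873, g' = -0.5222 → V/F = 0.7274
  V/F = 0.7274: g = -0.00182, g' = -0.5664 → V/F = 0.7242
Converged at V/F = 0.7242.
Compositions from xᵢ = zᵢ/(1+V/F(Kᵢ−1)), yᵢ = Kᵢxᵢ:
  cyclohexane: x = 0.1058, y = 0.3088
  1-propanol: x = 0.1667, y = 0.2885
  n-octane: x = 0.1422, y = 0.1124
  ethylbenzene: x = 0.2942, y = 0.2060
  n-decane: x = 0.2910, y = 0.0844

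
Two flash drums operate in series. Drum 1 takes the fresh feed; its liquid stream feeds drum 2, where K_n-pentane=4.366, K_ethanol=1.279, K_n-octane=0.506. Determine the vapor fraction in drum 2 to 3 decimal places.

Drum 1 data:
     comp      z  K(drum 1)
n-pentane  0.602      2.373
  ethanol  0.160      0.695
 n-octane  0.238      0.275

Drum 1:
Iterate (Newton) starting at ψ₁ = 0.5:
  ψ₁ = 0.500: g = 0.1618, g' = -0.728 → ψ₁ = 0.722
  ψ₁ = 0.722: g = -0.0100, g' = -0.862 → ψ₁ = 0.711
Converged at ψ₁ = 0.711.
Drum-1 compositions:
  n-pentane: x = 0.305, y = 0.723
  ethanol: x = 0.204, y = 0.142
  n-octane: x = 0.491, y = 0.135
Drum-2 feed = drum-1 liquid: z₂ = (0.3047, 0.2043, 0.4910).
Drum 2:
Material balance + equilibrium reduce to Σ zᵢ(Kᵢ−1)/(1+ψ₂(Kᵢ−1)) = 0.
g(0) = ΣzᵢKᵢ − 1 = 0.840 and g(1) = 1 − Σzᵢ/Kᵢ = -0.200, so a root lies in (0, 1).
Newton iteration, ψ₂⁰ = 0.5:
  ψ₂ = 0.500: g = 0.1101, g' = -0.703 → ψ₂ = 0.657
  ψ₂ = 0.657: g = 0.0086, g' = -0.609 → ψ₂ = 0.671
Converged at ψ₂ = 0.671.
  n-pentane: x = 0.094, y = 0.408
  ethanol: x = 0.172, y = 0.220
  n-octane: x = 0.734, y = 0.372

V/F (drum 2) = 0.671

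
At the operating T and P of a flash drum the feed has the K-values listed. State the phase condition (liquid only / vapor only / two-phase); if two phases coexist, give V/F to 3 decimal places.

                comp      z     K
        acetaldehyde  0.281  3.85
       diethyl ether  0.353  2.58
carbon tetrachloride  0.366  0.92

ΣzᵢKᵢ = 2.329; Σzᵢ/Kᵢ = 0.608.
Since Σzᵢ/Kᵢ < 1 the mixture is above its dew point — single vapor phase.

vapor only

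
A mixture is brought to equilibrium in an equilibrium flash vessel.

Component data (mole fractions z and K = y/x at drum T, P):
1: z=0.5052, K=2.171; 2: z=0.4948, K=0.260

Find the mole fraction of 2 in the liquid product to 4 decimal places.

Let β = V/F and solve Σ zᵢ(Kᵢ−1)/(1+β(Kᵢ−1)) = 0.
Check two-phase: ΣzᵢKᵢ = 1.2254 > 1 and Σzᵢ/Kᵢ = 2.1358 > 1, so g(0) = 0.2254 > 0 and g(1) = -1.1358 < 0.
Binary case is linear: z₁(K₁−1)(1+β(K₂−1)) + z₂(K₂−1)(1+β(K₁−1)) = 0
⇒ β = [z₁(K₁−1)+z₂(K₂−1)] / [−(K₁−1)(K₂−1)] = 0.22544/0.86654 = 0.2602
Compositions from xᵢ = zᵢ/(1+β(Kᵢ−1)), yᵢ = Kᵢxᵢ:
  1: x = 0.3872, y = 0.8407
  2: x = 0.6128, y = 0.1593

x_2 = 0.6128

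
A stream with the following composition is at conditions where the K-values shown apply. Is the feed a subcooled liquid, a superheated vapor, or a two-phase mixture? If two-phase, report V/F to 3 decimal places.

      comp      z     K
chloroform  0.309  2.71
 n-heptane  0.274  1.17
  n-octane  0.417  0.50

two-phase, V/F = 0.612

ΣzᵢKᵢ = 1.366; Σzᵢ/Kᵢ = 1.182.
Both exceed 1, so a two-phase solution exists.
Material balance + equilibrium reduce to Σ zᵢ(Kᵢ−1)/(1+ψ(Kᵢ−1)) = 0.
Newton–Raphson from ψ = 0.5:
  ψ = 0.500: g = 0.0498, g' = -0.455 → ψ = 0.609
  ψ = 0.609: g = 0.0011, g' = -0.439 → ψ = 0.612
Converged at ψ = 0.612.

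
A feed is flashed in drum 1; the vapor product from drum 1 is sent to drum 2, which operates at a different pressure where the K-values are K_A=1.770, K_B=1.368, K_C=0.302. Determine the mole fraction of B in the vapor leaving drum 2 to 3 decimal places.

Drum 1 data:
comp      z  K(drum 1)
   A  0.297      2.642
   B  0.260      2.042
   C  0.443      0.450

Drum 1:
Material balance + equilibrium reduce to Σ zᵢ(Kᵢ−1)/(1+ψ₁(Kᵢ−1)) = 0.
g(0) = ΣzᵢKᵢ − 1 = 0.515 and g(1) = 1 − Σzᵢ/Kᵢ = -0.224, so a root lies in (0, 1).
Iterate (Newton) starting at ψ₁ = 0.45:
  ψ₁ = 0.450: g = 0.1411, g' = -0.632 → ψ₁ = 0.673
  ψ₁ = 0.673: g = 0.0040, g' = -0.616 → ψ₁ = 0.680
Converged at ψ₁ = 0.680.
Drum-1 compositions:
  A: x = 0.140, y = 0.371
  B: x = 0.152, y = 0.311
  C: x = 0.707, y = 0.318
Drum-2 feed = drum-1 vapor: z₂ = (0.3708, 0.3108, 0.3183).
Drum 2:
Rachford–Rice: g(ψ₂) = Σ zᵢ(Kᵢ−1)/(1+ψ₂(Kᵢ−1)) = 0.
Feasibility: ΣzᵢKᵢ = 1.178, Σzᵢ/Kᵢ = 1.491 — both > 1, two phases present.
Newton iteration, ψ₂⁰ = 0.5:
  ψ₂ = 0.500: g = -0.0385, g' = -0.511 → ψ₂ = 0.425
  ψ₂ = 0.425: g = -0.0016, g' = -0.470 → ψ₂ = 0.421
Converged at ψ₂ = 0.421.
  A: x = 0.280, y = 0.496
  B: x = 0.269, y = 0.368
  C: x = 0.451, y = 0.136

y_B (drum 2) = 0.368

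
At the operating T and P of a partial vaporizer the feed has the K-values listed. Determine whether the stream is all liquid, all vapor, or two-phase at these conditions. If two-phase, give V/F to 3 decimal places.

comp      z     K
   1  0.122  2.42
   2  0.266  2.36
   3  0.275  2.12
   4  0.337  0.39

two-phase, V/F = 0.820

ΣzᵢKᵢ = 1.637; Σzᵢ/Kᵢ = 1.157.
Both exceed 1, so a two-phase solution exists.
Newton iteration, ψ⁰ = 0.57:
  ψ = 0.570: g = 0.1724, g' = -0.654 → ψ = 0.833
  ψ = 0.833: g = -0.0099, g' = -0.771 → ψ = 0.821
  ψ = 0.821: g = -0.0001, g' = -0.759 → ψ = 0.820
Converged at ψ = 0.820.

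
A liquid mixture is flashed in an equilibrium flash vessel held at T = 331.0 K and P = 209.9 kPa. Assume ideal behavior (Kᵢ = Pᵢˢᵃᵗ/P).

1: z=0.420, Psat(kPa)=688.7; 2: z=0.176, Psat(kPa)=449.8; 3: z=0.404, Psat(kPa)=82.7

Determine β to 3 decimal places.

Raoult's law: Kᵢ = Pᵢˢᵃᵗ/P = Pᵢˢᵃᵗ/209.9.
  K_1 = 688.7/209.9 = 3.28109, K_2 = 449.8/209.9 = 2.14293, K_3 = 82.7/209.9 = 0.39400
Rachford–Rice: g(β) = Σ zᵢ(Kᵢ−1)/(1+β(Kᵢ−1)) = 0.
Check two-phase: ΣzᵢKᵢ = 1.914 > 1 and Σzᵢ/Kᵢ = 1.236 > 1, so g(0) = 0.914 > 0 and g(1) = -0.236 < 0.
Newton–Raphson from β = 0.5:
  β = 0.500: g = 0.2243, g' = -0.875 → β = 0.756
  β = 0.756: g = 0.0075, g' = -0.866 → β = 0.765
Converged at β = 0.765.

β = 0.765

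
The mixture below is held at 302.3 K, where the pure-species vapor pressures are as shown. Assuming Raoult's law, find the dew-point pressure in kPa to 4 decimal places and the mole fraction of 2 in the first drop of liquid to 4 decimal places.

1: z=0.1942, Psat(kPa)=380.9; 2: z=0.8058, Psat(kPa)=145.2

At the dew point ψ → 1, so Σzᵢ/Kᵢ = 1 with Kᵢ = Pᵢˢᵃᵗ/P ⇒ 1/P = Σzᵢ/Pᵢˢᵃᵗ.
1/P = 0.1942/380.9 + 0.8058/145.2 = 0.0060594 ⇒ P = 165.0320 kPa
xᵢ = zᵢP/Pᵢˢᵃᵗ ⇒ x_2 = 0.8058·165.0320/145.2 = 0.9159

Pdew = 165.0320 kPa, x_2 = 0.9159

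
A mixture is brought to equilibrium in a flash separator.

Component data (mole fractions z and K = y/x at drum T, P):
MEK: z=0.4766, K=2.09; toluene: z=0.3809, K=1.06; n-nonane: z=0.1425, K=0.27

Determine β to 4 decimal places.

Material balance + equilibrium reduce to Σ zᵢ(Kᵢ−1)/(1+β(Kᵢ−1)) = 0.
Check two-phase: ΣzᵢKᵢ = 1.4383 > 1 and Σzᵢ/Kᵢ = 1.1152 > 1, so g(0) = 0.4383 > 0 and g(1) = -0.1152 < 0.
Newton–Raphson from β = 0.68:
  β = 0.6800: g = 0.11375, g' = -0.4875 → β = 0.9133
  β = 0.9133: g = -0.03016, g' = -0.8272 → β = 0.8769
  β = 0.8769: g = -0.00174, g' = -0.7356 → β = 0.8745
Converged at β = 0.8745.

β = 0.8745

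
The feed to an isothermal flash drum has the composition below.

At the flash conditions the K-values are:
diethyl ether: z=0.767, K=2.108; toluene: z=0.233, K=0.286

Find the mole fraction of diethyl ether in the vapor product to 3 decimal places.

Binary case is linear: z₁(K₁−1)(1+ψ(K₂−1)) + z₂(K₂−1)(1+ψ(K₁−1)) = 0
⇒ ψ = [z₁(K₁−1)+z₂(K₂−1)] / [−(K₁−1)(K₂−1)] = 0.6835/0.7911 = 0.864
Compositions from xᵢ = zᵢ/(1+ψ(Kᵢ−1)), yᵢ = Kᵢxᵢ:
  diethyl ether: x = 0.392, y = 0.826
  toluene: x = 0.608, y = 0.174

y_diethyl ether = 0.826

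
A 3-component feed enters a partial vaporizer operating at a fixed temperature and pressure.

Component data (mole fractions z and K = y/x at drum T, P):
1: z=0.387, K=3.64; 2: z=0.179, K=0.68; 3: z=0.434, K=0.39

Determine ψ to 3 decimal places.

ψ = 0.490

Rachford–Rice: g(ψ) = Σ zᵢ(Kᵢ−1)/(1+ψ(Kᵢ−1)) = 0.
g(0) = ΣzᵢKᵢ − 1 = 0.700 and g(1) = 1 − Σzᵢ/Kᵢ = -0.482, so a root lies in (0, 1).
Newton–Raphson from ψ = 0.5:
  ψ = 0.500: g = -0.0087, g' = -0.861 → ψ = 0.490
Converged at ψ = 0.490.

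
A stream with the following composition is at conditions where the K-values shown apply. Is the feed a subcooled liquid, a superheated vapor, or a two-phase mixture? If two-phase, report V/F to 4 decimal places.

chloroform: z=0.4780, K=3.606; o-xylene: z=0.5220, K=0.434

ΣzᵢKᵢ = 1.9502; Σzᵢ/Kᵢ = 1.3353.
Both exceed 1, so a two-phase solution exists.
Iterate (Newton) starting at ψ = 0.44:
  ψ = 0.4400: g = 0.18685, g' = -1.0010 → ψ = 0.6267
  ψ = 0.6267: g = 0.01523, g' = -0.8698 → ψ = 0.6442
Converged at ψ = 0.6442.

two-phase, V/F = 0.6442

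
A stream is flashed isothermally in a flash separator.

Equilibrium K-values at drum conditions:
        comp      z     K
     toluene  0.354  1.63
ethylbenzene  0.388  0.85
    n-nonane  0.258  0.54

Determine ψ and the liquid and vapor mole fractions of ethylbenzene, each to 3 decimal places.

ψ = 0.240, x_ethylbenzene = 0.402, y_ethylbenzene = 0.342

Newton–Raphson from ψ = 0.35:
  ψ = 0.350: g = -0.0202, g' = -0.182 → ψ = 0.239
  ψ = 0.239: g = 0.0001, g' = -0.184 → ψ = 0.240
Converged at ψ = 0.240.
Compositions from xᵢ = zᵢ/(1+ψ(Kᵢ−1)), yᵢ = Kᵢxᵢ:
  toluene: x = 0.308, y = 0.501
  ethylbenzene: x = 0.402, y = 0.342
  n-nonane: x = 0.290, y = 0.157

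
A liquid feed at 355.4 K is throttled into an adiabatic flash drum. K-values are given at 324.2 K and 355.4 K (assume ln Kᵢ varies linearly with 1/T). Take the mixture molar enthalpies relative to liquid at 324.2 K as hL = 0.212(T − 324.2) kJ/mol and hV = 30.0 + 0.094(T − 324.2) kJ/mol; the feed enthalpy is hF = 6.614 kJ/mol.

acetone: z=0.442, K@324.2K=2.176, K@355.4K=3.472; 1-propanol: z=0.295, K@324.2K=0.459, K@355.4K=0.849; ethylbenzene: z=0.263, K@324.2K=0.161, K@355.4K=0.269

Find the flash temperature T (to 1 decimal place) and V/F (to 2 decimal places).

Adiabatic flash: solve Rachford–Rice at each trial T, then check hF = ψ·hV(T) + (1−ψ)·hL(T).
  T = 324.2 K: K = (2.176, 0.459, 0.161), RR gives ψ = 0.170, H_out = 5.102 kJ/mol
  T = 355.4 K: K = (3.472, 0.849, 0.269), RR gives ψ = 0.654, H_out = 23.820 kJ/mol
  T = 339.8 K: K = (2.778, 0.633, 0.211), RR gives ψ = 0.433, H_out = 15.499 kJ/mol
  T = 332.0 K: K = (2.466, 0.541, 0.185), RR gives ψ = 0.311, H_out = 10.693 kJ/mol
  T = 328.1 K: K = (2.318, 0.499, 0.173), RR gives ψ = 0.244, H_out = 8.025 kJ/mol
  T = 326.1 K: K = (2.245, 0.478, 0.167), RR gives ψ = 0.207, H_out = 6.563 kJ/mol
Linear interpolation between T = 326.1 (H_out = 6.563) and T = 328.1 (H_out = 8.025) on hF = 6.614 gives T ≈ 326.2 K, at which ψ = 0.21.

T = 326.2 K, V/F = 0.21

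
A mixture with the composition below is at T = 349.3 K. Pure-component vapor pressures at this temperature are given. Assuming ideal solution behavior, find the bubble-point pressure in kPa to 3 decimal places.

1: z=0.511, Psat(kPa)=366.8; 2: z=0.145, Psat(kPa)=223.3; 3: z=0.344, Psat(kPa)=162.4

At the bubble point ψ → 0, so ΣzᵢKᵢ = 1 with Kᵢ = Pᵢˢᵃᵗ/P ⇒ P = ΣzᵢPᵢˢᵃᵗ.
P = 0.511·366.8 + 0.145·223.3 + 0.344·162.4 = 275.679 kPa

Pbub = 275.679 kPa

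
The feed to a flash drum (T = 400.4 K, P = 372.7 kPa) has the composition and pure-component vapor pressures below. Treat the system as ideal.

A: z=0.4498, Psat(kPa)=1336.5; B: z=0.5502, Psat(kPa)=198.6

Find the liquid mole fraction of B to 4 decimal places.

Raoult's law: Kᵢ = Pᵢˢᵃᵗ/P = Pᵢˢᵃᵗ/372.7.
  K_A = 1336.5/372.7 = 3.585994, K_B = 198.6/372.7 = 0.532868
Let ψ = V/F and solve Σ zᵢ(Kᵢ−1)/(1+ψ(Kᵢ−1)) = 0.
g(0) = ΣzᵢKᵢ − 1 = 0.9062 and g(1) = 1 − Σzᵢ/Kᵢ = -0.1580, so a root lies in (0, 1).
Binary case is linear: z₁(K₁−1)(1+ψ(K₂−1)) + z₂(K₂−1)(1+ψ(K₁−1)) = 0
⇒ ψ = [z₁(K₁−1)+z₂(K₂−1)] / [−(K₁−1)(K₂−1)] = 0.90616/1.20800 = 0.7501
Compositions from xᵢ = zᵢ/(1+ψ(Kᵢ−1)), yᵢ = Kᵢxᵢ:
  A: x = 0.1530, y = 0.5487
  B: x = 0.8470, y = 0.4513

x_B = 0.8470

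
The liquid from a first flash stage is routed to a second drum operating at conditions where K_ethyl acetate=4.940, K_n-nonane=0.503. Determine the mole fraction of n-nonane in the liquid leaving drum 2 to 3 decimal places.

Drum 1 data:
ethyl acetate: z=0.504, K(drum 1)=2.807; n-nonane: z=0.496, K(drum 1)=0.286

Drum 1:
Rachford–Rice: g(ψ₁) = Σ zᵢ(Kᵢ−1)/(1+ψ₁(Kᵢ−1)) = 0.
g(0) = ΣzᵢKᵢ − 1 = 0.557 and g(1) = 1 − Σzᵢ/Kᵢ = -0.914, so a root lies in (0, 1).
Newton iteration, ψ₁⁰ = 0.65:
  ψ₁ = 0.650: g = -0.2420, g' = -1.228 → ψ₁ = 0.453
  ψ₁ = 0.453: g = -0.0226, g' = -1.050 → ψ₁ = 0.431
Converged at ψ₁ = 0.431.
Drum-1 compositions:
  ethyl acetate: x = 0.283, y = 0.795
  n-nonane: x = 0.717, y = 0.205
Drum-2 feed = drum-1 liquid: z₂ = (0.2832, 0.7168).
Drum 2:
Let ψ₂ = V/F and solve Σ zᵢ(Kᵢ−1)/(1+ψ₂(Kᵢ−1)) = 0.
Check two-phase: ΣzᵢKᵢ = 1.760 > 1 and Σzᵢ/Kᵢ = 1.482 > 1, so g(0) = 0.760 > 0 and g(1) = -0.482 < 0.
Newton iteration, ψ₂⁰ = 0.5:
  ψ₂ = 0.500: g = -0.0983, g' = -0.812 → ψ₂ = 0.379
  ψ₂ = 0.379: g = 0.0087, g' = -0.976 → ψ₂ = 0.388
Converged at ψ₂ = 0.388.
  ethyl acetate: x = 0.112, y = 0.553
  n-nonane: x = 0.888, y = 0.447

x_n-nonane (drum 2) = 0.888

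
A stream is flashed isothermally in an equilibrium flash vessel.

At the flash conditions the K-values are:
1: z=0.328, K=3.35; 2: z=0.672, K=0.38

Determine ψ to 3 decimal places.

ψ = 0.243

Rachford–Rice: g(ψ) = Σ zᵢ(Kᵢ−1)/(1+ψ(Kᵢ−1)) = 0.
g(0) = ΣzᵢKᵢ − 1 = 0.354 and g(1) = 1 − Σzᵢ/Kᵢ = -0.866, so a root lies in (0, 1).
Iterate (Newton) starting at ψ = 0.5:
  ψ = 0.500: g = -0.2494, g' = -0.925 → ψ = 0.230
  ψ = 0.230: g = 0.0139, g' = -1.114 → ψ = 0.243
Converged at ψ = 0.243.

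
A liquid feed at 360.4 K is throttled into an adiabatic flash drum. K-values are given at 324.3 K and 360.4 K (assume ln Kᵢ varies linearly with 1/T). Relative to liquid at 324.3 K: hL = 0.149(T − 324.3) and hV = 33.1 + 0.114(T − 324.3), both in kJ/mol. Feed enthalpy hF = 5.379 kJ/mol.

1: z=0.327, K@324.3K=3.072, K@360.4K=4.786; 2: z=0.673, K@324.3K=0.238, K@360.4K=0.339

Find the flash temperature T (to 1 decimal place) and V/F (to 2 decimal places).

T = 329.2 K, V/F = 0.14

Adiabatic flash: solve Rachford–Rice at each trial T, then check hF = ψ·hV(T) + (1−ψ)·hL(T).
  T = 324.3 K: K = (3.072, 0.238), RR gives ψ = 0.104, H_out = 3.453 kJ/mol
  T = 360.4 K: K = (4.786, 0.339), RR gives ψ = 0.317, H_out = 15.469 kJ/mol
  T = 342.4 K: K = (3.882, 0.287), RR gives ψ = 0.225, H_out = 10.002 kJ/mol
  T = 333.4 K: K = (3.466, 0.262), RR gives ψ = 0.170, H_out = 6.938 kJ/mol
  T = 328.9 K: K = (3.268, 0.250), RR gives ψ = 0.139, H_out = 5.274 kJ/mol
  T = 331.1 K: K = (3.364, 0.256), RR gives ψ = 0.155, H_out = 6.101 kJ/mol
Linear interpolation between T = 328.9 (H_out = 5.274) and T = 331.1 (H_out = 6.101) on hF = 5.379 gives T ≈ 329.2 K, at which ψ = 0.14.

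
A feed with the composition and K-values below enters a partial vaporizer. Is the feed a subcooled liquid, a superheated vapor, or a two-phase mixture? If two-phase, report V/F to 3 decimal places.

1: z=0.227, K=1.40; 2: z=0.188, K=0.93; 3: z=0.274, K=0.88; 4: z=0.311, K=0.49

subcooled liquid

ΣzᵢKᵢ = 0.886; Σzᵢ/Kᵢ = 1.310.
Since ΣzᵢKᵢ < 1 the mixture is below its bubble point — single liquid phase.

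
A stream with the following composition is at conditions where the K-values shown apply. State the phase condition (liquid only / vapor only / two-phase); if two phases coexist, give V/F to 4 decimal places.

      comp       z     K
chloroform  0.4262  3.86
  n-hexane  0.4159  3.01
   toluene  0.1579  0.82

ΣzᵢKᵢ = 3.0265; Σzᵢ/Kᵢ = 0.4411.
Since Σzᵢ/Kᵢ < 1 the mixture is above its dew point — single vapor phase.

vapor only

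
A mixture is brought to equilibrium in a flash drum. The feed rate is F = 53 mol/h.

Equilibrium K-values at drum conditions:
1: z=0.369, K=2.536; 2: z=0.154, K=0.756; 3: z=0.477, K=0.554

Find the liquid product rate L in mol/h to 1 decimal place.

Let ψ = V/F and solve Σ zᵢ(Kᵢ−1)/(1+ψ(Kᵢ−1)) = 0.
g(0) = ΣzᵢKᵢ − 1 = 0.316 and g(1) = 1 − Σzᵢ/Kᵢ = -0.210, so a root lies in (0, 1).
Iterate (Newton) starting at ψ = 0.66:
  ψ = 0.660: g = -0.0648, g' = -0.418 → ψ = 0.505
  ψ = 0.505: g = 0.0017, g' = -0.446 → ψ = 0.509
Converged at ψ = 0.509.
Then V = ψ·F = 0.5089·53 = 27.0 mol/h and L = F − V = 26.0 mol/h.

L = 26.0 mol/h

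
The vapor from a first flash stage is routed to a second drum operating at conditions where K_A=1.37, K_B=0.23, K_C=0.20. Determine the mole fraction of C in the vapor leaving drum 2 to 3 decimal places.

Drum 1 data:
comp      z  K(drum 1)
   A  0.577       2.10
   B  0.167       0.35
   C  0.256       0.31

Drum 1:
Let ψ₁ = V/F and solve Σ zᵢ(Kᵢ−1)/(1+ψ₁(Kᵢ−1)) = 0.
g(0) = ΣzᵢKᵢ − 1 = 0.350 and g(1) = 1 − Σzᵢ/Kᵢ = -0.578, so a root lies in (0, 1).
Newton–Raphson from ψ₁ = 0.35:
  ψ₁ = 0.350: g = 0.0849, g' = -0.694 → ψ₁ = 0.472
  ψ₁ = 0.472: g = -0.0010, g' = -0.717 → ψ₁ = 0.471
Converged at ψ₁ = 0.471.
Drum-1 compositions:
  A: x = 0.380, y = 0.798
  B: x = 0.241, y = 0.084
  C: x = 0.379, y = 0.118
Drum-2 feed = drum-1 vapor: z₂ = (0.7982, 0.0842, 0.1176).
Drum 2:
Newton–Raphson from ψ₂ = 0.49:
  ψ₂ = 0.490: g = -0.0088, g' = -0.411 → ψ₂ = 0.468
Converged at ψ₂ = 0.468.
  A: x = 0.680, y = 0.932
  B: x = 0.132, y = 0.030
  C: x = 0.188, y = 0.038

y_C (drum 2) = 0.038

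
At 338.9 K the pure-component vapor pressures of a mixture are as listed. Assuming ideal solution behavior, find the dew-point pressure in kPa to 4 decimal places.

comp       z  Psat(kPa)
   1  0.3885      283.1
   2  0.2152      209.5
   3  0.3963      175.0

Pdew = 214.4043 kPa

At the dew point ψ → 1, so Σzᵢ/Kᵢ = 1 with Kᵢ = Pᵢˢᵃᵗ/P ⇒ 1/P = Σzᵢ/Pᵢˢᵃᵗ.
1/P = 0.3885/283.1 + 0.2152/209.5 + 0.3963/175.0 = 0.0046641 ⇒ P = 214.4043 kPa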